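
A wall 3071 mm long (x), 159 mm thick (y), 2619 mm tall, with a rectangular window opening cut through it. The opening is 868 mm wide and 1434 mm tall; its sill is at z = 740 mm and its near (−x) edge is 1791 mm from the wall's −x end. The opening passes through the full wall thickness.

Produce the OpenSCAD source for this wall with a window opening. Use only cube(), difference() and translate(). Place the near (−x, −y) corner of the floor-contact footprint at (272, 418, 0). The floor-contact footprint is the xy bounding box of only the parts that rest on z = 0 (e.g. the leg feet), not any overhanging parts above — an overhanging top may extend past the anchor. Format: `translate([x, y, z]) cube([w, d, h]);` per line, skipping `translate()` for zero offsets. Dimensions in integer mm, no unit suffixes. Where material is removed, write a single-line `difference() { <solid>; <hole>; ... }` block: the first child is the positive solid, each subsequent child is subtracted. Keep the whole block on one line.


difference() { translate([272, 418, 0]) cube([3071, 159, 2619]); translate([2063, 418, 740]) cube([868, 159, 1434]); }


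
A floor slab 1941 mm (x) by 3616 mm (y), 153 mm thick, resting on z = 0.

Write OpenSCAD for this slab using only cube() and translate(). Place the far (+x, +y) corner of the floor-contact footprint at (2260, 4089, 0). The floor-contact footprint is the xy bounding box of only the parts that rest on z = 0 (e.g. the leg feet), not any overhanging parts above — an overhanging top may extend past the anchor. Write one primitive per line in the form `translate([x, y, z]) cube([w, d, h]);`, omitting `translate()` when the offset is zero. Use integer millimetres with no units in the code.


translate([319, 473, 0]) cube([1941, 3616, 153]);


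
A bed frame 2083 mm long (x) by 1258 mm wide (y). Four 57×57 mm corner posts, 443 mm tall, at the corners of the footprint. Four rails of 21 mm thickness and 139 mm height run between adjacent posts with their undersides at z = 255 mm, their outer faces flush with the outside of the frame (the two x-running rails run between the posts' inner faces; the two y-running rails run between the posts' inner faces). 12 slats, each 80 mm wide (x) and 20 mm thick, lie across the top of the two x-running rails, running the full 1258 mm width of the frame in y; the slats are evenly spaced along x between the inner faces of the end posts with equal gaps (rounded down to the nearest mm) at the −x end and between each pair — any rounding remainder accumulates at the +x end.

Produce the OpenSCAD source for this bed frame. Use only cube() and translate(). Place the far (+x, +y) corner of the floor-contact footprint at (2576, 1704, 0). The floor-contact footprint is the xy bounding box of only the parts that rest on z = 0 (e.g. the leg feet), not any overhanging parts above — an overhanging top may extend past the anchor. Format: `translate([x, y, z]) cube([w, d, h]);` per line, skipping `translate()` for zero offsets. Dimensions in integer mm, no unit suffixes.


translate([493, 446, 0]) cube([57, 57, 443]);
translate([493, 1647, 0]) cube([57, 57, 443]);
translate([2519, 446, 0]) cube([57, 57, 443]);
translate([2519, 1647, 0]) cube([57, 57, 443]);
translate([550, 446, 255]) cube([1969, 21, 139]);
translate([550, 1683, 255]) cube([1969, 21, 139]);
translate([493, 503, 255]) cube([21, 1144, 139]);
translate([2555, 503, 255]) cube([21, 1144, 139]);
translate([627, 446, 394]) cube([80, 1258, 20]);
translate([784, 446, 394]) cube([80, 1258, 20]);
translate([941, 446, 394]) cube([80, 1258, 20]);
translate([1098, 446, 394]) cube([80, 1258, 20]);
translate([1255, 446, 394]) cube([80, 1258, 20]);
translate([1412, 446, 394]) cube([80, 1258, 20]);
translate([1569, 446, 394]) cube([80, 1258, 20]);
translate([1726, 446, 394]) cube([80, 1258, 20]);
translate([1883, 446, 394]) cube([80, 1258, 20]);
translate([2040, 446, 394]) cube([80, 1258, 20]);
translate([2197, 446, 394]) cube([80, 1258, 20]);
translate([2354, 446, 394]) cube([80, 1258, 20]);


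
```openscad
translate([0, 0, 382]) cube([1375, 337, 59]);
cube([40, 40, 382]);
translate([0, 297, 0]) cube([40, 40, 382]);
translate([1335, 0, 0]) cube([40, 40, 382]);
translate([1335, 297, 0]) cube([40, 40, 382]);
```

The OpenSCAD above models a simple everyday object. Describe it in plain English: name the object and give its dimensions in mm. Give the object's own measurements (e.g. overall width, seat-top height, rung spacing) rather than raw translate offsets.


A bench: a 1375×337 mm seat slab, 59 mm thick, top at z = 441 mm, on four 40×40 mm square legs flush with the seat corners and standing on z = 0.


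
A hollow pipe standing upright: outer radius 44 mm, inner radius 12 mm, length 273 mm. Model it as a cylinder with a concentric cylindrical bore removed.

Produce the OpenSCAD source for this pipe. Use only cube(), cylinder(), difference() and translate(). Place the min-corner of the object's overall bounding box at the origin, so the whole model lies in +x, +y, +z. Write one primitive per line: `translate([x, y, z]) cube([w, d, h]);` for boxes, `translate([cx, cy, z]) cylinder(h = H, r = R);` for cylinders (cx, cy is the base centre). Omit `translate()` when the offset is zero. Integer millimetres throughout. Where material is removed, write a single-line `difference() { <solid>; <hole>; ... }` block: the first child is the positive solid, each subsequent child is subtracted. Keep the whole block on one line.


difference() { translate([44, 44, 0]) cylinder(h = 273, r = 44); translate([44, 44, 0]) cylinder(h = 273, r = 12); }


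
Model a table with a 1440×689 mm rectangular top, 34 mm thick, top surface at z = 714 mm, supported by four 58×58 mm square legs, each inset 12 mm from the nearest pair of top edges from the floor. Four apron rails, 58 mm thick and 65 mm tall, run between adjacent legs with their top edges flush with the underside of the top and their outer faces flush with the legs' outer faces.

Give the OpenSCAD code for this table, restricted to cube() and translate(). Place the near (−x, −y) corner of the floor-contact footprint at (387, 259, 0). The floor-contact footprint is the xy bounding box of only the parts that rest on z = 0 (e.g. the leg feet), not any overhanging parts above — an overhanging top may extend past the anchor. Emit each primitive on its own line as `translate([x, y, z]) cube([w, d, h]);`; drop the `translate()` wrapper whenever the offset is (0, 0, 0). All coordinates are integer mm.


translate([375, 247, 680]) cube([1440, 689, 34]);
translate([387, 259, 0]) cube([58, 58, 680]);
translate([1745, 259, 0]) cube([58, 58, 680]);
translate([387, 866, 0]) cube([58, 58, 680]);
translate([1745, 866, 0]) cube([58, 58, 680]);
translate([445, 259, 615]) cube([1300, 58, 65]);
translate([445, 866, 615]) cube([1300, 58, 65]);
translate([387, 317, 615]) cube([58, 549, 65]);
translate([1745, 317, 615]) cube([58, 549, 65]);


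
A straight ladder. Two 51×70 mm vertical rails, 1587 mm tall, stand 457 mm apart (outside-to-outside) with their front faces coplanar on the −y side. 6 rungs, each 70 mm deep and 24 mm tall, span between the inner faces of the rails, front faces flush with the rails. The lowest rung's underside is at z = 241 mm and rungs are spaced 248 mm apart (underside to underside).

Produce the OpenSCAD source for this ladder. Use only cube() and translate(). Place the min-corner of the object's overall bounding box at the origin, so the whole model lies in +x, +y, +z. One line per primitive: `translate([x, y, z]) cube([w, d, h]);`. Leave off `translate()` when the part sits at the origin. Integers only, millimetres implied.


cube([51, 70, 1587]);
translate([406, 0, 0]) cube([51, 70, 1587]);
translate([51, 0, 241]) cube([355, 70, 24]);
translate([51, 0, 489]) cube([355, 70, 24]);
translate([51, 0, 737]) cube([355, 70, 24]);
translate([51, 0, 985]) cube([355, 70, 24]);
translate([51, 0, 1233]) cube([355, 70, 24]);
translate([51, 0, 1481]) cube([355, 70, 24]);


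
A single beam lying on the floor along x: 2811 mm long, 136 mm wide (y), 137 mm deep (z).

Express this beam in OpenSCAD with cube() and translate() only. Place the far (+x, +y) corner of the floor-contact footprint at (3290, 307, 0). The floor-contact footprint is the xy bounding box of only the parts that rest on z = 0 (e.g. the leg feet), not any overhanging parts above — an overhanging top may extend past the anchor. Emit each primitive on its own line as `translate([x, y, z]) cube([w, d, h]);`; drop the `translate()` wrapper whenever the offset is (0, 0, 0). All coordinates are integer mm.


translate([479, 171, 0]) cube([2811, 136, 137]);


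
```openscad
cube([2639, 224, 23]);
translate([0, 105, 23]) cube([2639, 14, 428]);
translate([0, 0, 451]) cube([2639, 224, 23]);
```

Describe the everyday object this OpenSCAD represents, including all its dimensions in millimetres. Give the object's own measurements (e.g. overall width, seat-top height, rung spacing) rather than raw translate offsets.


An I-beam lying along x, 2639 mm long. Overall section height 474 mm. Two flanges 224 mm wide (y) and 23 mm thick, one on the floor and one at the top; a web 14 mm thick runs between them, centred on the flange width.


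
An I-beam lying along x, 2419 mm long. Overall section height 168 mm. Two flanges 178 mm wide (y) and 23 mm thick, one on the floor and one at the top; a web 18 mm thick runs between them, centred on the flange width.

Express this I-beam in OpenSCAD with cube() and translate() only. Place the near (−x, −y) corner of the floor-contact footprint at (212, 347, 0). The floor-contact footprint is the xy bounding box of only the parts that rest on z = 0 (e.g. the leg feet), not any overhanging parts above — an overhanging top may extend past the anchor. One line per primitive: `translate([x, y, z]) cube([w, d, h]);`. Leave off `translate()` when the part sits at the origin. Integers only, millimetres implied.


translate([212, 347, 0]) cube([2419, 178, 23]);
translate([212, 427, 23]) cube([2419, 18, 122]);
translate([212, 347, 145]) cube([2419, 178, 23]);


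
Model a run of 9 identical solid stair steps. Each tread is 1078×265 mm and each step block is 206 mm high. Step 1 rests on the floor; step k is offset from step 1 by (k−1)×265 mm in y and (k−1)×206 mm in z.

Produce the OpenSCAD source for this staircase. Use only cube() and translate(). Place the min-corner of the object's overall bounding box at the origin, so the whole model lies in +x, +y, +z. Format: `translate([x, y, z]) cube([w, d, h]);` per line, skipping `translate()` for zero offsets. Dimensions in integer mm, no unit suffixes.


cube([1078, 265, 206]);
translate([0, 265, 206]) cube([1078, 265, 206]);
translate([0, 530, 412]) cube([1078, 265, 206]);
translate([0, 795, 618]) cube([1078, 265, 206]);
translate([0, 1060, 824]) cube([1078, 265, 206]);
translate([0, 1325, 1030]) cube([1078, 265, 206]);
translate([0, 1590, 1236]) cube([1078, 265, 206]);
translate([0, 1855, 1442]) cube([1078, 265, 206]);
translate([0, 2120, 1648]) cube([1078, 265, 206]);


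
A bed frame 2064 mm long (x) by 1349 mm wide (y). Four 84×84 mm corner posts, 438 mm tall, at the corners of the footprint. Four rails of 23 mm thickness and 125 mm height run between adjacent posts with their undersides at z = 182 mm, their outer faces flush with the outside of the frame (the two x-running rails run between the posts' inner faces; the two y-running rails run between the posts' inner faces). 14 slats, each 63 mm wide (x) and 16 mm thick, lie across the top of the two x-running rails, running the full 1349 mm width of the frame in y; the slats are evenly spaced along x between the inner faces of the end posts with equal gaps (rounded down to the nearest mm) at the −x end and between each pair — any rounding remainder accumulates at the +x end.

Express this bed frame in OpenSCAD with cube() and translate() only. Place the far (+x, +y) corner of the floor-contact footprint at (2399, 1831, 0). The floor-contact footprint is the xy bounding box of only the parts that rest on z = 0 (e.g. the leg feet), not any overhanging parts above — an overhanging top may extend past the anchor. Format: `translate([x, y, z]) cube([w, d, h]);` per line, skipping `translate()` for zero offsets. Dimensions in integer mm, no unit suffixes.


translate([335, 482, 0]) cube([84, 84, 438]);
translate([335, 1747, 0]) cube([84, 84, 438]);
translate([2315, 482, 0]) cube([84, 84, 438]);
translate([2315, 1747, 0]) cube([84, 84, 438]);
translate([419, 482, 182]) cube([1896, 23, 125]);
translate([419, 1808, 182]) cube([1896, 23, 125]);
translate([335, 566, 182]) cube([23, 1181, 125]);
translate([2376, 566, 182]) cube([23, 1181, 125]);
translate([486, 482, 307]) cube([63, 1349, 16]);
translate([616, 482, 307]) cube([63, 1349, 16]);
translate([746, 482, 307]) cube([63, 1349, 16]);
translate([876, 482, 307]) cube([63, 1349, 16]);
translate([1006, 482, 307]) cube([63, 1349, 16]);
translate([1136, 482, 307]) cube([63, 1349, 16]);
translate([1266, 482, 307]) cube([63, 1349, 16]);
translate([1396, 482, 307]) cube([63, 1349, 16]);
translate([1526, 482, 307]) cube([63, 1349, 16]);
translate([1656, 482, 307]) cube([63, 1349, 16]);
translate([1786, 482, 307]) cube([63, 1349, 16]);
translate([1916, 482, 307]) cube([63, 1349, 16]);
translate([2046, 482, 307]) cube([63, 1349, 16]);
translate([2176, 482, 307]) cube([63, 1349, 16]);


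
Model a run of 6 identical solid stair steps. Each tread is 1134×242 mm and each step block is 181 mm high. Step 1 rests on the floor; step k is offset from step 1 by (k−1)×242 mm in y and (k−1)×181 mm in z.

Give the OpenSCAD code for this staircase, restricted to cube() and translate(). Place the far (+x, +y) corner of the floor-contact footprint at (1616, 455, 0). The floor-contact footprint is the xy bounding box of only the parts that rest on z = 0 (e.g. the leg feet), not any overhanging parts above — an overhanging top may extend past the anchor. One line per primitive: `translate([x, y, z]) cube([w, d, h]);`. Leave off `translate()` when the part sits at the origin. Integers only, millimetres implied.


translate([482, 213, 0]) cube([1134, 242, 181]);
translate([482, 455, 181]) cube([1134, 242, 181]);
translate([482, 697, 362]) cube([1134, 242, 181]);
translate([482, 939, 543]) cube([1134, 242, 181]);
translate([482, 1181, 724]) cube([1134, 242, 181]);
translate([482, 1423, 905]) cube([1134, 242, 181]);


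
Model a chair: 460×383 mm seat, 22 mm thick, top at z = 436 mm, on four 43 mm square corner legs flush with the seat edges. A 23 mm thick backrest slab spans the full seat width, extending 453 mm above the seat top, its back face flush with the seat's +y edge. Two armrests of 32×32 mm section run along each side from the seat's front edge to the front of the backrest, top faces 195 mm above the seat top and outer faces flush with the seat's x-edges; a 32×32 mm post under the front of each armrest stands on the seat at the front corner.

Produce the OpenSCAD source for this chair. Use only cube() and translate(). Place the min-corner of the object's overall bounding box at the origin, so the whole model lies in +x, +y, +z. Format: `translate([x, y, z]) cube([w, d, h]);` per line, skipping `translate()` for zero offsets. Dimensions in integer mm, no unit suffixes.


translate([0, 0, 414]) cube([460, 383, 22]);
cube([43, 43, 414]);
translate([417, 0, 0]) cube([43, 43, 414]);
translate([0, 340, 0]) cube([43, 43, 414]);
translate([417, 340, 0]) cube([43, 43, 414]);
translate([0, 360, 436]) cube([460, 23, 453]);
translate([0, 0, 599]) cube([32, 360, 32]);
translate([428, 0, 599]) cube([32, 360, 32]);
translate([0, 0, 436]) cube([32, 32, 163]);
translate([428, 0, 436]) cube([32, 32, 163]);


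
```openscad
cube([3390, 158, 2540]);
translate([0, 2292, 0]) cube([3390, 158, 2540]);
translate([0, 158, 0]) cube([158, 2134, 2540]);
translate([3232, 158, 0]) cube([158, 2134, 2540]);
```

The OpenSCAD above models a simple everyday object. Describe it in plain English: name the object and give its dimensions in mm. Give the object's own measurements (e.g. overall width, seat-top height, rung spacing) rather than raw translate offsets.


The wall frame of a small rectangular building: four walls, each 2540 mm tall and 158 mm thick, enclosing a footprint 3390 mm (x) by 2450 mm (y) outside-to-outside, with no floor or roof. The front and back walls (the −y and +y sides) span the full width; the two side walls fit between them.


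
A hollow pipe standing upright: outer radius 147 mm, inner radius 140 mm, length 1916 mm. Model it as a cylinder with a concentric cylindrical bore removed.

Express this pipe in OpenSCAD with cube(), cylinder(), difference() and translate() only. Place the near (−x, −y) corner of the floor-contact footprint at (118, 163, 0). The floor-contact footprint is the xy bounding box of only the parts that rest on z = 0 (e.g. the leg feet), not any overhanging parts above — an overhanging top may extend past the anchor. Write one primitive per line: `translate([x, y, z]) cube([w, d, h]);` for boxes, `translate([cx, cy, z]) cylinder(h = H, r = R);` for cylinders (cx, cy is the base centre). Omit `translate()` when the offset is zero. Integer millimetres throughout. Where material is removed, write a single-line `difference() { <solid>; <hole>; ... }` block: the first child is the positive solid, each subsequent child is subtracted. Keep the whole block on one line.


difference() { translate([265, 310, 0]) cylinder(h = 1916, r = 147); translate([265, 310, 0]) cylinder(h = 1916, r = 140); }


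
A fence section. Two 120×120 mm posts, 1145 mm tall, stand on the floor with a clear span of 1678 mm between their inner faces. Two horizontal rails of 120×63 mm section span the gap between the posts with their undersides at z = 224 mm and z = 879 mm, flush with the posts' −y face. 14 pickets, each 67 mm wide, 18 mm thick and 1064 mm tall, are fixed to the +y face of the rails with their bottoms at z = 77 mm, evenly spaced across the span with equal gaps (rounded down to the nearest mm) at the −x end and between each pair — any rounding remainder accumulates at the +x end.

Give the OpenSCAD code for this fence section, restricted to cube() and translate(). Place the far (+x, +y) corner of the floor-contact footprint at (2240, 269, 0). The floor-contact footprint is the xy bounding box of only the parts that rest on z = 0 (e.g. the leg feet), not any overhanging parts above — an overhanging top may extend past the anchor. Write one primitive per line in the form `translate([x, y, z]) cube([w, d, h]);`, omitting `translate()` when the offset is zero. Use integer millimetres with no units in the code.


translate([322, 149, 0]) cube([120, 120, 1145]);
translate([2120, 149, 0]) cube([120, 120, 1145]);
translate([442, 149, 224]) cube([1678, 120, 63]);
translate([442, 149, 879]) cube([1678, 120, 63]);
translate([491, 269, 77]) cube([67, 18, 1064]);
translate([607, 269, 77]) cube([67, 18, 1064]);
translate([723, 269, 77]) cube([67, 18, 1064]);
translate([839, 269, 77]) cube([67, 18, 1064]);
translate([955, 269, 77]) cube([67, 18, 1064]);
translate([1071, 269, 77]) cube([67, 18, 1064]);
translate([1187, 269, 77]) cube([67, 18, 1064]);
translate([1303, 269, 77]) cube([67, 18, 1064]);
translate([1419, 269, 77]) cube([67, 18, 1064]);
translate([1535, 269, 77]) cube([67, 18, 1064]);
translate([1651, 269, 77]) cube([67, 18, 1064]);
translate([1767, 269, 77]) cube([67, 18, 1064]);
translate([1883, 269, 77]) cube([67, 18, 1064]);
translate([1999, 269, 77]) cube([67, 18, 1064]);


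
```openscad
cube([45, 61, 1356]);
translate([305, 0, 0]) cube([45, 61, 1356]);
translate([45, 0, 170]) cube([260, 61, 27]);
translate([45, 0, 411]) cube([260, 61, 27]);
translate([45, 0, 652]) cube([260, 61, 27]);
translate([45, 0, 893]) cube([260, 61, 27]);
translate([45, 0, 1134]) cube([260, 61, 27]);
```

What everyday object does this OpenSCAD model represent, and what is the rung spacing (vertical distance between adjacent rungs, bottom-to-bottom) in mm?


A ladder. The rung spacing is 241 mm.

Two tall 45×61 posts with 5 short bars between them — a ladder. Adjacent rungs sit at z = 170 and z = 411, so the spacing is 411 − 170 = 241 mm.


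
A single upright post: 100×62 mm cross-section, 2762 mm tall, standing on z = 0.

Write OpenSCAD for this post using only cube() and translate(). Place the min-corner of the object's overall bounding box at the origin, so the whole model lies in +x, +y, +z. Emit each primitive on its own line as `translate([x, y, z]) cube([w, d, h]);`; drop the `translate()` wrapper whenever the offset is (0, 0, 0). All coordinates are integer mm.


cube([100, 62, 2762]);


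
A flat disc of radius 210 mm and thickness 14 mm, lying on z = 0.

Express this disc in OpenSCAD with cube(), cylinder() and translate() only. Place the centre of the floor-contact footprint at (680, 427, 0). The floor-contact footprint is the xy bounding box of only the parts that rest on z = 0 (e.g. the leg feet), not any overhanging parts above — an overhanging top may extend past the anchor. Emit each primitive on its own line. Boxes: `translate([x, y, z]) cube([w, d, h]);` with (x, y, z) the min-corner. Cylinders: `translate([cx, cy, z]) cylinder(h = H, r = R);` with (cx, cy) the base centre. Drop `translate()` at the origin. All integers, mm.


translate([680, 427, 0]) cylinder(h = 14, r = 210);


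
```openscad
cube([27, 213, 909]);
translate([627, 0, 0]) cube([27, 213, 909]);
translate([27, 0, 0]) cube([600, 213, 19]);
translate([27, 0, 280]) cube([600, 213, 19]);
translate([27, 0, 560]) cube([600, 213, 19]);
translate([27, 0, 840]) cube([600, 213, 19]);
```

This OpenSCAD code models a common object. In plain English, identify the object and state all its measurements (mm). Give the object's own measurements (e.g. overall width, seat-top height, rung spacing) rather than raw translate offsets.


An open bookshelf. Two side panels, each 27 mm thick, 213 mm deep and 909 mm tall, stand 654 mm apart (outside-to-outside). Between them sit 4 shelves, each 19 mm thick and 213 mm deep, spanning the full gap between the sides. The bottom shelf rests on the floor (its underside at z = 0) and the clear gap between one shelf's top and the next shelf's underside is 261 mm.


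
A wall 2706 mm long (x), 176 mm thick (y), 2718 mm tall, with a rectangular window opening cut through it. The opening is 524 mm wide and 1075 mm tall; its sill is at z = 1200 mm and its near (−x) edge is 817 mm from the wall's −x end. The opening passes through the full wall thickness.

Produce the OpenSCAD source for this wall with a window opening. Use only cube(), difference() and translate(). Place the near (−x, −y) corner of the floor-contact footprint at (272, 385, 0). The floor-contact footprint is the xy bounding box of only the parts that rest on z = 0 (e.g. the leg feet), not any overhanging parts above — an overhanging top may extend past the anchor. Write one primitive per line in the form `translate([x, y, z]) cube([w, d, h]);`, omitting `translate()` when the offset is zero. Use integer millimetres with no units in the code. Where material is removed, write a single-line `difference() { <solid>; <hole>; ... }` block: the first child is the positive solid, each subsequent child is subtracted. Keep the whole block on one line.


difference() { translate([272, 385, 0]) cube([2706, 176, 2718]); translate([1089, 385, 1200]) cube([524, 176, 1075]); }


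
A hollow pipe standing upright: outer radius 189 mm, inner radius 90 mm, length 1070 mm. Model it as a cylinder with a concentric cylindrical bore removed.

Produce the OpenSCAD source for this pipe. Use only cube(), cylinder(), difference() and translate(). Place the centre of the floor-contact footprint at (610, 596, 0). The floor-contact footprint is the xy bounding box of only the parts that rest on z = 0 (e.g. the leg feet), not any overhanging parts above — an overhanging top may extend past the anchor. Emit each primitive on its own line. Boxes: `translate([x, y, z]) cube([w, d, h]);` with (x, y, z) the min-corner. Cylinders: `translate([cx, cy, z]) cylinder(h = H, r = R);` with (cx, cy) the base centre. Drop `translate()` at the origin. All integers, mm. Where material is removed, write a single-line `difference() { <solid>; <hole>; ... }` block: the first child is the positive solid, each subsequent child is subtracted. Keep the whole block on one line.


difference() { translate([610, 596, 0]) cylinder(h = 1070, r = 189); translate([610, 596, 0]) cylinder(h = 1070, r = 90); }


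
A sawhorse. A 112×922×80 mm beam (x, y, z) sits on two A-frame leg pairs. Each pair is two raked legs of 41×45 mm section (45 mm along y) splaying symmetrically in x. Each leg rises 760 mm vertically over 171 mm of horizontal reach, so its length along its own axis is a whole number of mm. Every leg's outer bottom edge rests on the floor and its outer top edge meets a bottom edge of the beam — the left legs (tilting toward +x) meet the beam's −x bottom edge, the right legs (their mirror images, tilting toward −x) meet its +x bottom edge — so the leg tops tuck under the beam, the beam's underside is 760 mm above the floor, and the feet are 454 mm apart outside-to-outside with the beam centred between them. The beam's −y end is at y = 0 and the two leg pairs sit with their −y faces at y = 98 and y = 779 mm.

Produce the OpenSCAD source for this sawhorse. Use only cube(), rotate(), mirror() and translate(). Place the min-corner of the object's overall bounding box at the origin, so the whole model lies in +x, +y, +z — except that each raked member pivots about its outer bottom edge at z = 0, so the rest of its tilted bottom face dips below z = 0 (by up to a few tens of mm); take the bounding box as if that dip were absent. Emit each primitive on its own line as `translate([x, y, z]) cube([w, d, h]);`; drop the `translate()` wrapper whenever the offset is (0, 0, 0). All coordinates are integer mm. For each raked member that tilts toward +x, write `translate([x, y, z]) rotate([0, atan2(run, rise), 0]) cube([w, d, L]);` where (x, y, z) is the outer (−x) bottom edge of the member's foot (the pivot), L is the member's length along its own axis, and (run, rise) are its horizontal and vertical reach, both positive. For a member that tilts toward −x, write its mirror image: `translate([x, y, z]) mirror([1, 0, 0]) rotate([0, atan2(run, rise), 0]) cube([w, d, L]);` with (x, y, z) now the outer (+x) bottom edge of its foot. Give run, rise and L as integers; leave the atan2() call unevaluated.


translate([171, 0, 760]) cube([112, 922, 80]);
translate([0, 98, 0]) rotate([0, atan2(171, 760), 0]) cube([41, 45, 779]);
translate([454, 98, 0]) mirror([1, 0, 0]) rotate([0, atan2(171, 760), 0]) cube([41, 45, 779]);
translate([0, 779, 0]) rotate([0, atan2(171, 760), 0]) cube([41, 45, 779]);
translate([454, 779, 0]) mirror([1, 0, 0]) rotate([0, atan2(171, 760), 0]) cube([41, 45, 779]);


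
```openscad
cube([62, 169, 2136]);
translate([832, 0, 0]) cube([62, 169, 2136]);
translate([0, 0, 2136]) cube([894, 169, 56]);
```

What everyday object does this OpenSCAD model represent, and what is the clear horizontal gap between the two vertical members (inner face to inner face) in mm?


A door frame. The clear opening width is 770 mm.

Two 2136 mm tall posts with a header on top — a door frame. The left jamb is 62 mm wide at x = 0; the right jamb starts at x = 832. The clear opening is 832 − 62 = 770 mm.


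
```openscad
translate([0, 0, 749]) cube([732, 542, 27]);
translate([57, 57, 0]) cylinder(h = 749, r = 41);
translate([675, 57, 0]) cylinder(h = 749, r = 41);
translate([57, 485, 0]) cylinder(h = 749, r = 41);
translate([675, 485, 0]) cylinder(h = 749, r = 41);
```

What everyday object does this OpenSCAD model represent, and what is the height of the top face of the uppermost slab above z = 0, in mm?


A table. The table height is 776 mm.

A 732×542×27 slab sits at z = 749 on four Ø82 mm round legs — a table. The top surface is at 749 + 27 = 776 mm.


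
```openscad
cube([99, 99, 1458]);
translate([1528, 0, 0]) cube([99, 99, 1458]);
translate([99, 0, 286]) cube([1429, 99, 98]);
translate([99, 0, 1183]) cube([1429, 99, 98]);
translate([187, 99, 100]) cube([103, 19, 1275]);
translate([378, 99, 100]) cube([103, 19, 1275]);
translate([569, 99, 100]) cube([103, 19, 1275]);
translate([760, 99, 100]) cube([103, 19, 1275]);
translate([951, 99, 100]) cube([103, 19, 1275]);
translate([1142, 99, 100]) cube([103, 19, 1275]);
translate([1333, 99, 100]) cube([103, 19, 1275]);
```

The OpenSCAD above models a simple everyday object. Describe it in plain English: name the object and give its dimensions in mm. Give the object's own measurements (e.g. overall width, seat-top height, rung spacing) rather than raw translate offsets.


A fence section. Two 99×99 mm posts, 1458 mm tall, stand on the floor with a clear span of 1429 mm between their inner faces. Two horizontal rails of 99×98 mm section span the gap between the posts with their undersides at z = 286 mm and z = 1183 mm, flush with the posts' −y face. 7 pickets, each 103 mm wide, 19 mm thick and 1275 mm tall, are fixed to the +y face of the rails with their bottoms at z = 100 mm, spaced across the span with a 88 mm gap after the −x post and between neighbouring pickets, with 92 mm left before the +x post.


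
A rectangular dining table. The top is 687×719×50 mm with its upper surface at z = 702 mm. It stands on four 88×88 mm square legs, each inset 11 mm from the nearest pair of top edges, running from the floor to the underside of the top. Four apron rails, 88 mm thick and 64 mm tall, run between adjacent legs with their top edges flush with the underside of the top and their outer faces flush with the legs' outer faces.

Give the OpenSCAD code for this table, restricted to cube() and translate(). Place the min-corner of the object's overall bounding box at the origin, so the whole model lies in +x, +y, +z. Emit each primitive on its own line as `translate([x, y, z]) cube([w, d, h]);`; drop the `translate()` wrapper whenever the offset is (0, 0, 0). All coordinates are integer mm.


translate([0, 0, 652]) cube([687, 719, 50]);
translate([11, 11, 0]) cube([88, 88, 652]);
translate([588, 11, 0]) cube([88, 88, 652]);
translate([11, 620, 0]) cube([88, 88, 652]);
translate([588, 620, 0]) cube([88, 88, 652]);
translate([99, 11, 588]) cube([489, 88, 64]);
translate([99, 620, 588]) cube([489, 88, 64]);
translate([11, 99, 588]) cube([88, 521, 64]);
translate([588, 99, 588]) cube([88, 521, 64]);


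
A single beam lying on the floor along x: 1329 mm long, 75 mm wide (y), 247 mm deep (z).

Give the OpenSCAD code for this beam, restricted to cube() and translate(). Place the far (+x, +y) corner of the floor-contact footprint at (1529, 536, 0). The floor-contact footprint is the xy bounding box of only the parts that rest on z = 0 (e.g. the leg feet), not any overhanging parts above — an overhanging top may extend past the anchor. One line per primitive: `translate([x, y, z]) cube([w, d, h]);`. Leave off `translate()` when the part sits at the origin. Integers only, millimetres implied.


translate([200, 461, 0]) cube([1329, 75, 247]);


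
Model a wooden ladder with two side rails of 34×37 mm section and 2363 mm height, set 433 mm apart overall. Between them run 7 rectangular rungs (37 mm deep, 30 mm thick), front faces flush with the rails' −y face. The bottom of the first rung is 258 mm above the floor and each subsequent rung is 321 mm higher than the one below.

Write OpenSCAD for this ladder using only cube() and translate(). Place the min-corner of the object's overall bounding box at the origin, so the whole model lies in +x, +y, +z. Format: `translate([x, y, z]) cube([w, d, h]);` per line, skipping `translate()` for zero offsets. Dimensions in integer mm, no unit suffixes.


cube([34, 37, 2363]);
translate([399, 0, 0]) cube([34, 37, 2363]);
translate([34, 0, 258]) cube([365, 37, 30]);
translate([34, 0, 579]) cube([365, 37, 30]);
translate([34, 0, 900]) cube([365, 37, 30]);
translate([34, 0, 1221]) cube([365, 37, 30]);
translate([34, 0, 1542]) cube([365, 37, 30]);
translate([34, 0, 1863]) cube([365, 37, 30]);
translate([34, 0, 2184]) cube([365, 37, 30]);


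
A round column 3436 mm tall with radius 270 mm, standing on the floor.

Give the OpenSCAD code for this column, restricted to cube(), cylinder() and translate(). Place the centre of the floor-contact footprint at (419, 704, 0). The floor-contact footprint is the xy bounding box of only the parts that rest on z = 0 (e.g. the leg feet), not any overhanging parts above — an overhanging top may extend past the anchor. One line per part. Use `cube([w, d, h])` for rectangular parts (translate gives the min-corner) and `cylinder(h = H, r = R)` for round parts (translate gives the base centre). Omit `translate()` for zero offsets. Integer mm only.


translate([419, 704, 0]) cylinder(h = 3436, r = 270);


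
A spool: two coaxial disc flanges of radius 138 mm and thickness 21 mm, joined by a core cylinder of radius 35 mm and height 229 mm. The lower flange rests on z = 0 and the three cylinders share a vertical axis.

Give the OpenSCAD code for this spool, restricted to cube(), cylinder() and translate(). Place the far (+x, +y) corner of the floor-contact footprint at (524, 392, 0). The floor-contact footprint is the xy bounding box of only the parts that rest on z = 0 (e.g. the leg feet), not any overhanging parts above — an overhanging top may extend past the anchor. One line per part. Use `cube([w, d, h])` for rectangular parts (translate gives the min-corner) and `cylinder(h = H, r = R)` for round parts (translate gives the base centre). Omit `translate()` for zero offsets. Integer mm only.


translate([386, 254, 0]) cylinder(h = 21, r = 138);
translate([386, 254, 21]) cylinder(h = 229, r = 35);
translate([386, 254, 250]) cylinder(h = 21, r = 138);


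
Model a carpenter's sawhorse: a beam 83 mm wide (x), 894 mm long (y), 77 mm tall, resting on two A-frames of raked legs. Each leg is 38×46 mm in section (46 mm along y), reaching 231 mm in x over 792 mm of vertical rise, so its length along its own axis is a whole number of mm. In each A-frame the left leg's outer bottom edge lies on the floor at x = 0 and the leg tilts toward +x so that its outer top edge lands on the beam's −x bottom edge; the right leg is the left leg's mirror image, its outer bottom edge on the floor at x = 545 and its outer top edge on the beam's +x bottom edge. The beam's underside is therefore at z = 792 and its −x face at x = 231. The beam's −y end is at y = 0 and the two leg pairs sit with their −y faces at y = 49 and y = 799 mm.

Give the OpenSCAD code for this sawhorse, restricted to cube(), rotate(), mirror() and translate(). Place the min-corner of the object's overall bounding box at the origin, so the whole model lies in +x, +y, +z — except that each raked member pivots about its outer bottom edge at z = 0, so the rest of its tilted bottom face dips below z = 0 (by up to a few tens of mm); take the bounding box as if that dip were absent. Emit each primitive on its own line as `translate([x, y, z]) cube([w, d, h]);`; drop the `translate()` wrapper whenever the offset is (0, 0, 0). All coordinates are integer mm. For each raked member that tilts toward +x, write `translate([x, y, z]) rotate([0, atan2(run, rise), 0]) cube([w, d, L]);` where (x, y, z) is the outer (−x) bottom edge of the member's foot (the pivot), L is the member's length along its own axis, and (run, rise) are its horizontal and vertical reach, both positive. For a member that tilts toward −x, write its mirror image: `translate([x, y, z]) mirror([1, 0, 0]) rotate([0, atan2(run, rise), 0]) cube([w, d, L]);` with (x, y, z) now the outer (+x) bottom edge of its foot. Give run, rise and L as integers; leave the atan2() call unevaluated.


// leg length = √(231² + 792²) = 825
// right-leg outer foot x = 2·231 + 83 = 545
// beam min-corner = (231, 0, 792)
translate([231, 0, 792]) cube([83, 894, 77]);
translate([0, 49, 0]) rotate([0, atan2(231, 792), 0]) cube([38, 46, 825]);
translate([545, 49, 0]) mirror([1, 0, 0]) rotate([0, atan2(231, 792), 0]) cube([38, 46, 825]);
translate([0, 799, 0]) rotate([0, atan2(231, 792), 0]) cube([38, 46, 825]);
translate([545, 799, 0]) mirror([1, 0, 0]) rotate([0, atan2(231, 792), 0]) cube([38, 46, 825]);


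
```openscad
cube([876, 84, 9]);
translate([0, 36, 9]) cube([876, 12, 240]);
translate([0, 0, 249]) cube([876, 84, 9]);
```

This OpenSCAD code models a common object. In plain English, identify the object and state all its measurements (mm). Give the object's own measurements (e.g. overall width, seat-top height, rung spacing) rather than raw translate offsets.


An I-beam lying along x, 876 mm long. Overall section height 258 mm. Two flanges 84 mm wide (y) and 9 mm thick, one on the floor and one at the top; a web 12 mm thick runs between them, centred on the flange width.


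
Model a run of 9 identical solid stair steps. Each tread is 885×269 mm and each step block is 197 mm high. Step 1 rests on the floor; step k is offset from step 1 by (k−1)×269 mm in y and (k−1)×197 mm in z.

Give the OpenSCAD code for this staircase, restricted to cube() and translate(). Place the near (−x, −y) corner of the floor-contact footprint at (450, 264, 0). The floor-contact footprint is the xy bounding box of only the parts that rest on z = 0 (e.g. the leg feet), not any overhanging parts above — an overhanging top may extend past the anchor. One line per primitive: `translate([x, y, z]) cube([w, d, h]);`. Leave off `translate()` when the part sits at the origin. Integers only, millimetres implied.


translate([450, 264, 0]) cube([885, 269, 197]);
translate([450, 533, 197]) cube([885, 269, 197]);
translate([450, 802, 394]) cube([885, 269, 197]);
translate([450, 1071, 591]) cube([885, 269, 197]);
translate([450, 1340, 788]) cube([885, 269, 197]);
translate([450, 1609, 985]) cube([885, 269, 197]);
translate([450, 1878, 1182]) cube([885, 269, 197]);
translate([450, 2147, 1379]) cube([885, 269, 197]);
translate([450, 2416, 1576]) cube([885, 269, 197]);


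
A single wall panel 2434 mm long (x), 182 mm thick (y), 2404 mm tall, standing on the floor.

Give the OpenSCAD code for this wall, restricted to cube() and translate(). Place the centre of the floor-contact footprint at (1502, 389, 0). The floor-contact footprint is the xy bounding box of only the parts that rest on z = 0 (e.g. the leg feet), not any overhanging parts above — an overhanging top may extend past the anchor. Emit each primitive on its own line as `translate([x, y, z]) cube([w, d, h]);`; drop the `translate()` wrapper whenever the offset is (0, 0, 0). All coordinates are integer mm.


translate([285, 298, 0]) cube([2434, 182, 2404]);


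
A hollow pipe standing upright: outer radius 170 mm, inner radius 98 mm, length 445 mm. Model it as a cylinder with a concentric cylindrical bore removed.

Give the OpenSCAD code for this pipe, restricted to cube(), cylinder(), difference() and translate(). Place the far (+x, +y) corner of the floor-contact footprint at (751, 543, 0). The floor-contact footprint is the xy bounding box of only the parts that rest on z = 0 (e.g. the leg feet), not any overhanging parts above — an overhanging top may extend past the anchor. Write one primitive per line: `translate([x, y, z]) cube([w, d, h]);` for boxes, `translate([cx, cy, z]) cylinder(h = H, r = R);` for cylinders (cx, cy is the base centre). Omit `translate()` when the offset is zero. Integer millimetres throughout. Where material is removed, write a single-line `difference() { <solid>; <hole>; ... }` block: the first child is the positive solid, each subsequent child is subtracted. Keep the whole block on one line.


difference() { translate([581, 373, 0]) cylinder(h = 445, r = 170); translate([581, 373, 0]) cylinder(h = 445, r = 98); }


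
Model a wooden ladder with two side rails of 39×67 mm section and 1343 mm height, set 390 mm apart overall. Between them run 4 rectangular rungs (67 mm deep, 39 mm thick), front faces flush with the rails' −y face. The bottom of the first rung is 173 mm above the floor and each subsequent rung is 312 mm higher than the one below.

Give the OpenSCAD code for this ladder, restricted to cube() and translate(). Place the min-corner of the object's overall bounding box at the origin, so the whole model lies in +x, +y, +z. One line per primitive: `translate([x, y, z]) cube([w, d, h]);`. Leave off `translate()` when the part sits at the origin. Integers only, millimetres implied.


cube([39, 67, 1343]);
translate([351, 0, 0]) cube([39, 67, 1343]);
translate([39, 0, 173]) cube([312, 67, 39]);
translate([39, 0, 485]) cube([312, 67, 39]);
translate([39, 0, 797]) cube([312, 67, 39]);
translate([39, 0, 1109]) cube([312, 67, 39]);
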